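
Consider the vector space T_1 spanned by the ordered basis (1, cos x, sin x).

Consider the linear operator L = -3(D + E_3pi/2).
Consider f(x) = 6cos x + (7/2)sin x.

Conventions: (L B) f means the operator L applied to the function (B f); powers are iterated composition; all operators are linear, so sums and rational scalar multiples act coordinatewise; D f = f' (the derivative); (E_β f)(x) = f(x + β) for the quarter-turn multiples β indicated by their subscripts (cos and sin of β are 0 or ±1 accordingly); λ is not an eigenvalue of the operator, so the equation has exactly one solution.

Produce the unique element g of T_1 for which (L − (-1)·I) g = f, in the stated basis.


write g with unknown coordinates in the stated basis and equate coefficients in (L − (-1)·I) g = f
solving from the highest basis element down gives g = 6cos x + (7/2)sin x
check: L g = 0
so L g − (-1)·g = 6cos x + (7/2)sin x = f ✓

the image equals g(x) = 6cos x + (7/2)sin x


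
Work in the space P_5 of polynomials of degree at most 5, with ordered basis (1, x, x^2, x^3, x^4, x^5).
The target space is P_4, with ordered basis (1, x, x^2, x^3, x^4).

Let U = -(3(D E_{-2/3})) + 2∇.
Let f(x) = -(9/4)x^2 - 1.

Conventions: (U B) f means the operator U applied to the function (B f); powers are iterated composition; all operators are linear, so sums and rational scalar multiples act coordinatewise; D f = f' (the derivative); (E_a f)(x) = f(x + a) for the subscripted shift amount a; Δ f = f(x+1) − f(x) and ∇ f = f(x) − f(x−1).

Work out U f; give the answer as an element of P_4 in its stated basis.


the result is g(x) = (9/2)x - 9/2

E_{-2/3} f = -(9/4)x^2 + 3x - 2
D E_{-2/3} f = -(9/2)x + 3
(3(D E_{-2/3})) f = -(27/2)x + 9
(-(3(D E_{-2/3}))) f = (27/2)x - 9
∇ f = -(9/2)x + 9/4
(2∇) f = -9x + 9/2
(-(3(D E_{-2/3})) + 2∇) f = (9/2)x - 9/2


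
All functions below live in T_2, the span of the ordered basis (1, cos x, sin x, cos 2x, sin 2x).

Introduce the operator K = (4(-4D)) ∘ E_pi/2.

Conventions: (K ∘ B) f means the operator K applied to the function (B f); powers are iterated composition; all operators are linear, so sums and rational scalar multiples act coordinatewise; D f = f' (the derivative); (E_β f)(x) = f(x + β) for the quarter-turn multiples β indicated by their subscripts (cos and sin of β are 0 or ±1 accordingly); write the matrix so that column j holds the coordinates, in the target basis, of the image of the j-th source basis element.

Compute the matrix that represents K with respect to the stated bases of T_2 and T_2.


image of 1: 0
image of cos x: 16cos x
image of sin x: 16sin x
image of cos 2x: -32sin 2x
image of sin 2x: 32cos 2x
each image's coordinates form column j of the matrix

the matrix is [[0, 0, 0, 0, 0]; [0, 16, 0, 0, 0]; [0, 0, 16, 0, 0]; [0, 0, 0, 0, 32]; [0, 0, 0, -32, 0]] (rows listed top to bottom)


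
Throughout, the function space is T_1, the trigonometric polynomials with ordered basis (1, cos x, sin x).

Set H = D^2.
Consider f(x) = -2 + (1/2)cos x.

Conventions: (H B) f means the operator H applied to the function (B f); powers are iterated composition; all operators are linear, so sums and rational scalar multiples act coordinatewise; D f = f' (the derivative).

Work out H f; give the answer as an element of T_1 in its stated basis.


the image equals g(x) = -(1/2)cos x

D f = -(1/2)sin x
D D f = -(1/2)cos x


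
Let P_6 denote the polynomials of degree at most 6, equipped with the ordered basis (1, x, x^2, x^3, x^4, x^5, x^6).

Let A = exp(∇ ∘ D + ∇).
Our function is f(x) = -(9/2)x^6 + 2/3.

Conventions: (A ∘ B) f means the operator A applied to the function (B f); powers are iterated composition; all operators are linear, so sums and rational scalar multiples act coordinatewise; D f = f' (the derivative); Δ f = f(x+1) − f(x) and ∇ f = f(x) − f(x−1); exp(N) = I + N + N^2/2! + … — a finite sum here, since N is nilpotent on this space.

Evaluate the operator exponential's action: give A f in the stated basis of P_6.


order-1 term: -27x^5 - (135/2)x^4 + 180x^3 - (405/2)x^2 + 108x - 45/2
order-2 term: -(135/2)x^4 - 270x^3 + (675/2)x^2 + 135x - 549/2
order-3 term: -90x^3 - 405x^2 + 135x + 270
order-4 term: -(135/2)x^2 - 270x - 45/2
order-5 term: -27x - 135/2
order-6 term: -9/2
the series for exp(∇ ∘ D + ∇) f terminates at order 6
exp(∇ ∘ D + ∇) f = -(9/2)x^6 - 27x^5 - 135x^4 - 180x^3 - (675/2)x^2 + 81x - 725/6

g(x) = -(9/2)x^6 - 27x^5 - 135x^4 - 180x^3 - (675/2)x^2 + 81x - 725/6


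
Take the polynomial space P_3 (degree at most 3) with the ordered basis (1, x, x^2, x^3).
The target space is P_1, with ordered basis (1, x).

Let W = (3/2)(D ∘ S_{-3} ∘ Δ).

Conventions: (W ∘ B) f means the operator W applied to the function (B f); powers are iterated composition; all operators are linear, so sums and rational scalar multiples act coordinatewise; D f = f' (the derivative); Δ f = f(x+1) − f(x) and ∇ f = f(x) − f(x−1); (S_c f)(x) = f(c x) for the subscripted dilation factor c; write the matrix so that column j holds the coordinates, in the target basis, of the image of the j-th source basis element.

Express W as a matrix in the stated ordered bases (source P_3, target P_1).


the matrix is [[0, 0, -9, -27/2]; [0, 0, 0, 81]] (rows listed top to bottom)

image of 1: 0
image of x: 0
image of x^2: -9
image of x^3: 81x - 27/2
each image's coordinates form column j of the matrix


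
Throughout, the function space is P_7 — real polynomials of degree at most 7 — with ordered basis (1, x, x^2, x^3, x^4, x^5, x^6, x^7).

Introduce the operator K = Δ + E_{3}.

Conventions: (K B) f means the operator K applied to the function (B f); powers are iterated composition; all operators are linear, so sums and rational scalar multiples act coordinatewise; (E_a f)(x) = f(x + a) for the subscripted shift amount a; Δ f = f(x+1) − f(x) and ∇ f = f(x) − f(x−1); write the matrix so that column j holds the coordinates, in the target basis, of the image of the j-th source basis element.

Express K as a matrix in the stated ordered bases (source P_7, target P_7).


image of 1: 1
image of x: x + 4
image of x^2: x^2 + 8x + 10
image of x^3: x^3 + 12x^2 + 30x + 28
image of x^4: x^4 + 16x^3 + 60x^2 + 112x + 82
image of x^5: x^5 + 20x^4 + 100x^3 + 280x^2 + 410x + 244
image of x^6: x^6 + 24x^5 + 150x^4 + 560x^3 + 1230x^2 + 1464x + 730
image of x^7: x^7 + 28x^6 + 210x^5 + 980x^4 + 2870x^3 + 5124x^2 + 5110x + 2188
each image's coordinates form column j of the matrix

the matrix is [[1, 4, 10, 28, 82, 244, 730, 2188]; [0, 1, 8, 30, 112, 410, 1464, 5110]; [0, 0, 1, 12, 60, 280, 1230, 5124]; [0, 0, 0, 1, 16, 100, 560, 2870]; [0, 0, 0, 0, 1, 20, 150, 980]; [0, 0, 0, 0, 0, 1, 24, 210]; [0, 0, 0, 0, 0, 0, 1, 28]; [0, 0, 0, 0, 0, 0, 0, 1]] (rows listed top to bottom)


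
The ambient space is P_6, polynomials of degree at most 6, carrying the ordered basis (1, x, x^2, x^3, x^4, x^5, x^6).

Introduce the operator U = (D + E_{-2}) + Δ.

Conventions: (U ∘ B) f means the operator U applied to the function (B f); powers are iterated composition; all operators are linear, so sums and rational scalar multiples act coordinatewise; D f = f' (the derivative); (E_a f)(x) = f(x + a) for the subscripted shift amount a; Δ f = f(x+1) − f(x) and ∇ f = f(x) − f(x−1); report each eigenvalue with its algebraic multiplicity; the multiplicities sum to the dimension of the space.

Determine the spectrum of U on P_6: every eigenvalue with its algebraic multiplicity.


image of 1: 1
image of x: x
image of x^2: x^2 + 5
image of x^3: x^3 + 15x - 7
image of x^4: x^4 + 30x^2 - 28x + 17
image of x^5: x^5 + 50x^3 - 70x^2 + 85x - 31
image of x^6: x^6 + 75x^4 - 140x^3 + 255x^2 - 186x + 65
the matrix is upper triangular; its diagonal is (1, 1, 1, 1, 1, 1, 1)
for a triangular matrix the eigenvalues are the diagonal entries, with algebraic multiplicity their repetition count

λ = 1 (multiplicity 7)


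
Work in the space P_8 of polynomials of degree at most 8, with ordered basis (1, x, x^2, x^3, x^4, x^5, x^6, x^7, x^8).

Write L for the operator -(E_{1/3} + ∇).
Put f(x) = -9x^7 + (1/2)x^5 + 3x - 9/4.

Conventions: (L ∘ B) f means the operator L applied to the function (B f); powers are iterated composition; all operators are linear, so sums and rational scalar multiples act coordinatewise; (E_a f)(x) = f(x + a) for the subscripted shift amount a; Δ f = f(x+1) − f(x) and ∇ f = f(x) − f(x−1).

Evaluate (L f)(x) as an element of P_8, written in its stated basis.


E_{1/3} f = -9x^7 - 21x^6 - (41/2)x^5 - (65/6)x^4 - (10/3)x^3 - (16/27)x^2 + (53/18)x - 1217/972
∇ f = -63x^6 + 189x^5 - (625/2)x^4 + 310x^3 - 184x^2 + (121/2)x - 11/2
(E_{1/3} + ∇) f = -9x^7 - 84x^6 + (337/2)x^5 - (970/3)x^4 + (920/3)x^3 - (4984/27)x^2 + (571/9)x - 6563/972
(-(E_{1/3} + ∇)) f = 9x^7 + 84x^6 - (337/2)x^5 + (970/3)x^4 - (920/3)x^3 + (4984/27)x^2 - (571/9)x + 6563/972

the result is g(x) = 9x^7 + 84x^6 - (337/2)x^5 + (970/3)x^4 - (920/3)x^3 + (4984/27)x^2 - (571/9)x + 6563/972


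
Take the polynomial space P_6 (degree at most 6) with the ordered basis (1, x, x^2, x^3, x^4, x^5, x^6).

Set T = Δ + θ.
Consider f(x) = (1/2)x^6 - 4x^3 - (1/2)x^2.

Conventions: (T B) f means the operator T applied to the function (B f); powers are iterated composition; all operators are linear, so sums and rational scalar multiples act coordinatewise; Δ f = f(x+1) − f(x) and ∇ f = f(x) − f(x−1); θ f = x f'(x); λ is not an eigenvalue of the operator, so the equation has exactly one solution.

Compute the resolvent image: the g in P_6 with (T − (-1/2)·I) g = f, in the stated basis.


the result is g(x) = (1/13)x^6 - (12/143)x^5 - (70/429)x^4 - (496/429)x^3 + (1039/715)x^2 + (5032/6435)x - 11696/6435

write g with unknown coordinates in the stated basis and equate coefficients in (T − (-1/2)·I) g = f
solving from the highest basis element down gives g = (1/13)x^6 - (12/143)x^5 - (70/429)x^4 - (496/429)x^3 + (1039/715)x^2 + (5032/6435)x - 11696/6435
check: T g = (6/13)x^6 + (6/143)x^5 + (35/429)x^4 - (1468/429)x^3 - (877/715)x^2 - (2516/6435)x + 5848/6435
so T g − (-1/2)·g = (1/2)x^6 - 4x^3 - (1/2)x^2 = f ✓


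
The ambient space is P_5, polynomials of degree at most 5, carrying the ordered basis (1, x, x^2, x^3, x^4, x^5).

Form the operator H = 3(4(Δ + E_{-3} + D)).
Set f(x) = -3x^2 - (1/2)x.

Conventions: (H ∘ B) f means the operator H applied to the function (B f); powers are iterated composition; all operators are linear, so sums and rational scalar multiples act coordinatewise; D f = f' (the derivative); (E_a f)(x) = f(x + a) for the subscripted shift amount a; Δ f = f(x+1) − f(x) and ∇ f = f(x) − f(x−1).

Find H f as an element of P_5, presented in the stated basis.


Δ f = -6x - 7/2
E_{-3} f = -3x^2 + (35/2)x - 51/2
D f = -6x - 1/2
(Δ + E_{-3} + D) f = -3x^2 + (11/2)x - 59/2
(4(Δ + E_{-3} + D)) f = -12x^2 + 22x - 118
(3(4(Δ + E_{-3} + D))) f = -36x^2 + 66x - 354

g(x) = -36x^2 + 66x - 354


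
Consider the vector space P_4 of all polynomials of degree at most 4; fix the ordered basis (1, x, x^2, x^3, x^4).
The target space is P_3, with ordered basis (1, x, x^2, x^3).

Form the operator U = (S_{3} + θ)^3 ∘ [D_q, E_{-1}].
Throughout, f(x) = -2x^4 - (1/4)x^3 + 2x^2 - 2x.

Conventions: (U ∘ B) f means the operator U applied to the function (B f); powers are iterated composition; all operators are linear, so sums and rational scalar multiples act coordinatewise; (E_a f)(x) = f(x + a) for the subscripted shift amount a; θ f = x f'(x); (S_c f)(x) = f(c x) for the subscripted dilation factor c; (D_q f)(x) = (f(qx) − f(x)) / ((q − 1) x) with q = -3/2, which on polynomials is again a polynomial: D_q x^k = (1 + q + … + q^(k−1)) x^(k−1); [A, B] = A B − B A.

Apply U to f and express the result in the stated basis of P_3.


E_{-1} f = -2x^4 + (31/4)x^3 - (37/4)x^2 + (5/4)x + 9/4
D_q E_{-1} f = (13/4)x^3 + (217/16)x^2 + (37/8)x + 5/4
D_q f = (13/4)x^3 - (7/16)x^2 - x - 2
E_{-1} D_q f = (13/4)x^3 - (163/16)x^2 + (77/8)x - 75/16
[D_q, E_{-1}] f = (95/4)x^2 - 5x + 95/16
S_{3} [D_q, E_{-1}] f = (855/4)x^2 - 15x + 95/16
θ [D_q, E_{-1}] f = (95/2)x^2 - 5x
(S_{3} + θ) [D_q, E_{-1}] f = (1045/4)x^2 - 20x + 95/16
S_{3} (S_{3} + θ) [D_q, E_{-1}] f = (9405/4)x^2 - 60x + 95/16
θ (S_{3} + θ) [D_q, E_{-1}] f = (1045/2)x^2 - 20x
(S_{3} + θ) (S_{3} + θ) [D_q, E_{-1}] f = (11495/4)x^2 - 80x + 95/16
S_{3} (S_{3} + θ) (S_{3} + θ) [D_q, E_{-1}] f = (103455/4)x^2 - 240x + 95/16
θ (S_{3} + θ) (S_{3} + θ) [D_q, E_{-1}] f = (11495/2)x^2 - 80x
(S_{3} + θ) (S_{3} + θ) (S_{3} + θ) [D_q, E_{-1}] f = (126445/4)x^2 - 320x + 95/16

g(x) = (126445/4)x^2 - 320x + 95/16


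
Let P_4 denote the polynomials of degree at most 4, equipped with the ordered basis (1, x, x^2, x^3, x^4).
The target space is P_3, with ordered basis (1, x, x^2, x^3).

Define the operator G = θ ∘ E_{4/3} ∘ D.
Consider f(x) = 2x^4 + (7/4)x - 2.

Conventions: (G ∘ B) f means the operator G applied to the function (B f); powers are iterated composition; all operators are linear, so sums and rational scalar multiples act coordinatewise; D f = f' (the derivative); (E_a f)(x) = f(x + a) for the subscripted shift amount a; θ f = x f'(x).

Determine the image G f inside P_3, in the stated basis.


D f = 8x^3 + 7/4
E_{4/3} D f = 8x^3 + 32x^2 + (128/3)x + 2237/108
θ (E_{4/3} ∘ D) f = 24x^3 + 64x^2 + (128/3)x

the image equals g(x) = 24x^3 + 64x^2 + (128/3)x


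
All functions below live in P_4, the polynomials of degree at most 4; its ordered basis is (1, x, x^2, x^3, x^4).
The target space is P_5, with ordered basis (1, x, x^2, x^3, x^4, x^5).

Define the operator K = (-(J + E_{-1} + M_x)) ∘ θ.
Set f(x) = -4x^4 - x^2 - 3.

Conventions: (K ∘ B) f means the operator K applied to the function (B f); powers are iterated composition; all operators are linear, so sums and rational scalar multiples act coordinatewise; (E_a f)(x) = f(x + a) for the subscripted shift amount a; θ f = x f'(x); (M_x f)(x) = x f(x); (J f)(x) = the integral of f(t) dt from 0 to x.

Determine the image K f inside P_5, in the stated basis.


the image equals g(x) = (96/5)x^5 + 16x^4 - (184/3)x^3 + 98x^2 - 68x + 18

θ f = -16x^4 - 2x^2
J θ f = -(16/5)x^5 - (2/3)x^3
E_{-1} θ f = -16x^4 + 64x^3 - 98x^2 + 68x - 18
M_x θ f = -16x^5 - 2x^3
(J + E_{-1} + M_x) θ f = -(96/5)x^5 - 16x^4 + (184/3)x^3 - 98x^2 + 68x - 18
(-(J + E_{-1} + M_x)) θ f = (96/5)x^5 + 16x^4 - (184/3)x^3 + 98x^2 - 68x + 18


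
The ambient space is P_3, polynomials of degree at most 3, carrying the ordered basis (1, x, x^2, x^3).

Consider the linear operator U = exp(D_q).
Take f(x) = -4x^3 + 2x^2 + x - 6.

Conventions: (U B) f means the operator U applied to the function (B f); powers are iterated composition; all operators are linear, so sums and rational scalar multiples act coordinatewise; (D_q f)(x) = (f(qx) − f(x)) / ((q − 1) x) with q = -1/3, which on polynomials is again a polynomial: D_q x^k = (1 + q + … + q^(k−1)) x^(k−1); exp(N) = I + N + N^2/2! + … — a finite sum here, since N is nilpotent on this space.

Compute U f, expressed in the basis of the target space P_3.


the image equals g(x) = -4x^3 - (10/9)x^2 + (35/27)x - 379/81

order-1 term: -(28/9)x^2 + (4/3)x + 1
order-2 term: -(28/27)x + 2/3
order-3 term: -28/81
the series for exp(D_q) f terminates at order 3
exp(D_q) f = -4x^3 - (10/9)x^2 + (35/27)x - 379/81


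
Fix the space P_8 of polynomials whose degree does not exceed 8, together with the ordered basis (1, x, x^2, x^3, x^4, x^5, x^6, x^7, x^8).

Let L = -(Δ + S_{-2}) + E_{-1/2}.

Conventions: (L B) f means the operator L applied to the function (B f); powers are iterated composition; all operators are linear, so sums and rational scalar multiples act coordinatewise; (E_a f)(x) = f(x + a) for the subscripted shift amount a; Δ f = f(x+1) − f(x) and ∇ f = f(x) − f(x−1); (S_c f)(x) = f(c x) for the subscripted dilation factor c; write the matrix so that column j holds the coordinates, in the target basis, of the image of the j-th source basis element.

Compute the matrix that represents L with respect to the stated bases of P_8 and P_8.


the matrix is [[0, -3/2, -3/4, -9/8, -15/16, -33/32, -63/64, -129/128, -255/256]; [0, 3, -3, -9/4, -9/2, -75/16, -99/16, -441/64, -129/16]; [0, 0, -3, -9/2, -9/2, -45/4, -225/16, -693/32, -441/16]; [0, 0, 0, 9, -6, -15/2, -45/2, -525/16, -231/4]; [0, 0, 0, 0, -15, -15/2, -45/4, -315/8, -525/8]; [0, 0, 0, 0, 0, 33, -9, -63/4, -63]; [0, 0, 0, 0, 0, 0, -63, -21/2, -21]; [0, 0, 0, 0, 0, 0, 0, 129, -12]; [0, 0, 0, 0, 0, 0, 0, 0, -255]] (rows listed top to bottom)

image of 1: 0
image of x: 3x - 3/2
image of x^2: -3x^2 - 3x - 3/4
image of x^3: 9x^3 - (9/2)x^2 - (9/4)x - 9/8
image of x^4: -15x^4 - 6x^3 - (9/2)x^2 - (9/2)x - 15/16
image of x^5: 33x^5 - (15/2)x^4 - (15/2)x^3 - (45/4)x^2 - (75/16)x - 33/32
image of x^6: -63x^6 - 9x^5 - (45/4)x^4 - (45/2)x^3 - (225/16)x^2 - (99/16)x - 63/64
image of x^7: 129x^7 - (21/2)x^6 - (63/4)x^5 - (315/8)x^4 - (525/16)x^3 - (693/32)x^2 - (441/64)x - 129/128
image of x^8: -255x^8 - 12x^7 - 21x^6 - 63x^5 - (525/8)x^4 - (231/4)x^3 - (441/16)x^2 - (129/16)x - 255/256
each image's coordinates form column j of the matrix


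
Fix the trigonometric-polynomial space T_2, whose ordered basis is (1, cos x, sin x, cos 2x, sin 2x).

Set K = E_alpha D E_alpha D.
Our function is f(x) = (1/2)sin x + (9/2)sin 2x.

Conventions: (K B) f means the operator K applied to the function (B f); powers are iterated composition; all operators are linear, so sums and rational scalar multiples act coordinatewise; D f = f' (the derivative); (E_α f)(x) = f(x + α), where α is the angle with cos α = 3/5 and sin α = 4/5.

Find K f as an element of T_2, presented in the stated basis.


the result is g(x) = -(12/25)cos x + (7/50)sin x + (6048/625)cos 2x + (9486/625)sin 2x

D f = (1/2)cos x + 9cos 2x
E_alpha D f = (3/10)cos x - (2/5)sin x - (63/25)cos 2x - (216/25)sin 2x
D E_alpha D f = -(2/5)cos x - (3/10)sin x - (432/25)cos 2x + (126/25)sin 2x
E_alpha (D E_alpha) D f = -(12/25)cos x + (7/50)sin x + (6048/625)cos 2x + (9486/625)sin 2x


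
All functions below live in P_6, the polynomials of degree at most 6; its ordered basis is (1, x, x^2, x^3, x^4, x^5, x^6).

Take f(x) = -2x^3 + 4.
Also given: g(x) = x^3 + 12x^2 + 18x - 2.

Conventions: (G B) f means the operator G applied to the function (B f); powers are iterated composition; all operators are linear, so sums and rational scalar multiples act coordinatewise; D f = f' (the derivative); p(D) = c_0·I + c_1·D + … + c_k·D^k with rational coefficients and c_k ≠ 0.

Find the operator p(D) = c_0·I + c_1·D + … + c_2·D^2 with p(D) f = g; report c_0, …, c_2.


c_0 = -1/2, c_1 = -2, c_2 = -3/2

D^0 f = -2x^3 + 4
D^1 f = -6x^2
D^2 f = -12x
matching coefficients of g against c_0 f + c_1 Df + … from the top degree down determines the c_i
solution: c_0 = -1/2, c_1 = -2, c_2 = -3/2


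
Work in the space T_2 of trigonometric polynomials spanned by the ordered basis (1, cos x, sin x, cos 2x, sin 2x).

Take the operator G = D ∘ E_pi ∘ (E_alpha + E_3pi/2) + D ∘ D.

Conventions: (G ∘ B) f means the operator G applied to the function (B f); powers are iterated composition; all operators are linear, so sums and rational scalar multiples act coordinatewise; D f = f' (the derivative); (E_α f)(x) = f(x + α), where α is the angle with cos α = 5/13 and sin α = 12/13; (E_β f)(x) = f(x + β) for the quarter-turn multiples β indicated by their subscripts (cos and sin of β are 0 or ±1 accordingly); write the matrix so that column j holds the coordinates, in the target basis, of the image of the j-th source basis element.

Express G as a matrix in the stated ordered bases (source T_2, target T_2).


image of 1: 0
image of cos x: -(14/13)cos x + (5/13)sin x
image of sin x: -(5/13)cos x - (14/13)sin x
image of cos 2x: -(916/169)cos 2x + (576/169)sin 2x
image of sin 2x: -(576/169)cos 2x - (916/169)sin 2x
each image's coordinates form column j of the matrix

the matrix is [[0, 0, 0, 0, 0]; [0, -14/13, -5/13, 0, 0]; [0, 5/13, -14/13, 0, 0]; [0, 0, 0, -916/169, -576/169]; [0, 0, 0, 576/169, -916/169]] (rows listed top to bottom)


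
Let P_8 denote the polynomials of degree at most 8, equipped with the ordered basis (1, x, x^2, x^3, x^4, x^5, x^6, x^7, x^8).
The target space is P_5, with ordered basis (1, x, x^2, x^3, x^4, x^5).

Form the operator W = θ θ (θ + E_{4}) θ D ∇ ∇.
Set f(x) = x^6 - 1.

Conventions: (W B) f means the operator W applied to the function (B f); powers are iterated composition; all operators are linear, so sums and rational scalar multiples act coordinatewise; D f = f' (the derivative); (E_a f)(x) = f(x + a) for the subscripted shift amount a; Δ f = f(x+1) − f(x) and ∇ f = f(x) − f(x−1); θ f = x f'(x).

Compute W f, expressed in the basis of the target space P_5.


g(x) = 12960x^3 + 8640x^2 + 12360x

∇ f = 6x^5 - 15x^4 + 20x^3 - 15x^2 + 6x - 1
∇ ∇ f = 30x^4 - 120x^3 + 210x^2 - 180x + 62
D (∇ ∇) f = 120x^3 - 360x^2 + 420x - 180
θ D (∇ ∇) f = 360x^3 - 720x^2 + 420x
θ (θ D) (∇ ∇) f = 1080x^3 - 1440x^2 + 420x
E_{4} (θ D) (∇ ∇) f = 360x^3 + 3600x^2 + 11940x + 13200
(θ + E_{4}) (θ D) (∇ ∇) f = 1440x^3 + 2160x^2 + 12360x + 13200
θ (θ + E_{4}) (θ D) (∇ ∇) f = 4320x^3 + 4320x^2 + 12360x
θ θ (θ + E_{4}) (θ D) (∇ ∇) f = 12960x^3 + 8640x^2 + 12360x


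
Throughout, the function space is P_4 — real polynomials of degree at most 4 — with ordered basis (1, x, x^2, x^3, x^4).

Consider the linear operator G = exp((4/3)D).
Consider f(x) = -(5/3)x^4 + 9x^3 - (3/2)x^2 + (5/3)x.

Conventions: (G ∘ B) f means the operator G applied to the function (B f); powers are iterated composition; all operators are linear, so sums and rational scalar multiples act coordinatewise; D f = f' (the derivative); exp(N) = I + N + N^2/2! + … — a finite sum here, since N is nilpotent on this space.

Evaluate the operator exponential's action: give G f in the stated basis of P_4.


the image equals g(x) = -(5/3)x^4 + (1/9)x^3 + (301/18)x^2 + (2419/81)x + 3796/243

order-1 term: -(80/9)x^3 + 36x^2 - 4x + 20/9
order-2 term: -(160/9)x^2 + 48x - 8/3
order-3 term: -(1280/81)x + 64/3
order-4 term: -1280/243
the series for exp((4/3)D) f terminates at order 4
exp((4/3)D) f = -(5/3)x^4 + (1/9)x^3 + (301/18)x^2 + (2419/81)x + 3796/243


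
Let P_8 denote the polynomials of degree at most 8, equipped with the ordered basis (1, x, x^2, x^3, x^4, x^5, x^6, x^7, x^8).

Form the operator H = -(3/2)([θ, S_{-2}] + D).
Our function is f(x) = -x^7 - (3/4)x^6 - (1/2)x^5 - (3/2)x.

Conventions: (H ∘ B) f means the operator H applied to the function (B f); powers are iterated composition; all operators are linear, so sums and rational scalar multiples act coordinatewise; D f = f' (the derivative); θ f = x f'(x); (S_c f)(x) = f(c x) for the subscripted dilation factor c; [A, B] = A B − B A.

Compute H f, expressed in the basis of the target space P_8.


the result is g(x) = (21/2)x^6 + (27/4)x^5 + (15/4)x^4 + 9/4

S_{-2} f = 128x^7 - 48x^6 + 16x^5 + 3x
θ S_{-2} f = 896x^7 - 288x^6 + 80x^5 + 3x
θ f = -7x^7 - (9/2)x^6 - (5/2)x^5 - (3/2)x
S_{-2} θ f = 896x^7 - 288x^6 + 80x^5 + 3x
[θ, S_{-2}] f = 0
D f = -7x^6 - (9/2)x^5 - (5/2)x^4 - 3/2
([θ, S_{-2}] + D) f = -7x^6 - (9/2)x^5 - (5/2)x^4 - 3/2
(-(3/2)([θ, S_{-2}] + D)) f = (21/2)x^6 + (27/4)x^5 + (15/4)x^4 + 9/4


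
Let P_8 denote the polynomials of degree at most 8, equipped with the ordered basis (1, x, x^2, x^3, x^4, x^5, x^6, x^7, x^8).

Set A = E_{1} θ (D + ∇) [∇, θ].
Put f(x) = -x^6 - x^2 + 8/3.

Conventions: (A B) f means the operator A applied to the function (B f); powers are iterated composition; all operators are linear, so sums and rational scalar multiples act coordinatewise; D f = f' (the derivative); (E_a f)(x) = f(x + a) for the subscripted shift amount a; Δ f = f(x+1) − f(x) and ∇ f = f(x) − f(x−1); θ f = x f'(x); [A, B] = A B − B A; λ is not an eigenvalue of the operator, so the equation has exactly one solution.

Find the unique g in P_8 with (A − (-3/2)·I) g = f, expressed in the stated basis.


write g with unknown coordinates in the stated basis and equate coefficients in (A − (-3/2)·I) g = f
solving from the highest basis element down gives g = -(2/3)x^6 + (320/3)x^4 + (80/3)x^3 - (10322/3)x^2 - (8200/3)x + 5656/9
check: A g = -160x^4 - 40x^3 + 5160x^2 + 4100x - 940
so A g − (-3/2)·g = -x^6 - x^2 + 8/3 = f ✓

the result is g(x) = -(2/3)x^6 + (320/3)x^4 + (80/3)x^3 - (10322/3)x^2 - (8200/3)x + 5656/9


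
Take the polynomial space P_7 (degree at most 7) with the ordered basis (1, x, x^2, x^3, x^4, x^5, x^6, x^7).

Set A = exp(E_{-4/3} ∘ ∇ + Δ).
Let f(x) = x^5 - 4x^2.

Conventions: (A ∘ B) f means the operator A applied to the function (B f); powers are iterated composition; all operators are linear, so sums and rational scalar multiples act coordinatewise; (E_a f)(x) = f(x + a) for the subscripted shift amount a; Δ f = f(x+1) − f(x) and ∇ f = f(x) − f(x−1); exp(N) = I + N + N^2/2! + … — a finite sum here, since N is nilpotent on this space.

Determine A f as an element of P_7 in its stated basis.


the image equals g(x) = x^5 + 10x^4 + (40/3)x^3 + (88/3)x^2 + (4768/27)x - 898/81

order-1 term: 10x^4 - (80/3)x^3 + (340/3)x^2 - (3872/27)x + 6206/81
order-2 term: 40x^3 - 160x^2 + 560x - 15472/27
order-3 term: 80x^2 - 320x + 2000/3
order-4 term: 80x - 640/3
order-5 term: 32
the series for exp(E_{-4/3} ∘ ∇ + Δ) f terminates at order 5
exp(E_{-4/3} ∘ ∇ + Δ) f = x^5 + 10x^4 + (40/3)x^3 + (88/3)x^2 + (4768/27)x - 898/81


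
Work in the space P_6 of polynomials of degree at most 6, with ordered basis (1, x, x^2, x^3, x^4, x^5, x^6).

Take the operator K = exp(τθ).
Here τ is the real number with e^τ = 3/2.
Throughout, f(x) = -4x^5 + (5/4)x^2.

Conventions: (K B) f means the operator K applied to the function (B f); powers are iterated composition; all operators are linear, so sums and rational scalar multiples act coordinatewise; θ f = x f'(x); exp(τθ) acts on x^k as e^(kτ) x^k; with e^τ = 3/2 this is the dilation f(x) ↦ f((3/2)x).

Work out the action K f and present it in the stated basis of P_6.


exp(τθ) x^k = e^(kτ) x^k; with e^τ = 3/2 this sends x^k to (3/2)^k x^k
x^2 ↦ 9/4 x^2
x^5 ↦ 243/32 x^5
applying this coordinatewise to f: exp(τθ) f = -(243/8)x^5 + (45/16)x^2

the result is g(x) = -(243/8)x^5 + (45/16)x^2


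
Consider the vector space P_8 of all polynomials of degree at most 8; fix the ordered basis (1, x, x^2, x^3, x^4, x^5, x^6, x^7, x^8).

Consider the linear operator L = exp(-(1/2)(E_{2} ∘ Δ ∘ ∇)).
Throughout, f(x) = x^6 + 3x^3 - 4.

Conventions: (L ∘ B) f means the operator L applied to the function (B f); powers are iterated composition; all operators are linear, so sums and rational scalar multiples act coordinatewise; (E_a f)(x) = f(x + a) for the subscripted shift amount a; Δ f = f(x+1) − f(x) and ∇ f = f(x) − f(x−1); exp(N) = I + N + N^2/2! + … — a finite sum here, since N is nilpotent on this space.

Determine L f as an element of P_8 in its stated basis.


the result is g(x) = x^6 - 15x^4 - 117x^3 - 330x^2 - 189x + 397

order-1 term: -15x^4 - 120x^3 - 375x^2 - 549x - 319
order-2 term: 45x^2 + 360x + 735
order-3 term: -15
the series for exp(-(1/2)(E_{2} ∘ Δ ∘ ∇)) f terminates at order 3
exp(-(1/2)(E_{2} ∘ Δ ∘ ∇)) f = x^6 - 15x^4 - 117x^3 - 330x^2 - 189x + 397


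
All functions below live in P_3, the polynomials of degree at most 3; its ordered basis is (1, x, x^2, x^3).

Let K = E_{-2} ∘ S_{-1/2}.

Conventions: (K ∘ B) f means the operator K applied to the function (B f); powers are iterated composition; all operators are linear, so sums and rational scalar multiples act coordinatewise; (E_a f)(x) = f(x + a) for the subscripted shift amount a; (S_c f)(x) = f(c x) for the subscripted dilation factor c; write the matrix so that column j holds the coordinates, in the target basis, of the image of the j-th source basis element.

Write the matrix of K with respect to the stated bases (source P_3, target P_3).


image of 1: 1
image of x: -(1/2)x + 1
image of x^2: (1/4)x^2 - x + 1
image of x^3: -(1/8)x^3 + (3/4)x^2 - (3/2)x + 1
each image's coordinates form column j of the matrix

the matrix is [[1, 1, 1, 1]; [0, -1/2, -1, -3/2]; [0, 0, 1/4, 3/4]; [0, 0, 0, -1/8]] (rows listed top to bottom)


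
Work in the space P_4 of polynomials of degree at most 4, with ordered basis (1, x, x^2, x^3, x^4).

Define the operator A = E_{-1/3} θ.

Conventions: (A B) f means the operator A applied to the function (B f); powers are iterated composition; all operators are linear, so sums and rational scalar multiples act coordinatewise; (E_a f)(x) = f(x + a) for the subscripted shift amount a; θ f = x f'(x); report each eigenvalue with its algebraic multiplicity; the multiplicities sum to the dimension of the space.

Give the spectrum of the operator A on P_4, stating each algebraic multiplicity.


λ = 0 (multiplicity 1), λ = 1 (multiplicity 1), λ = 2 (multiplicity 1), λ = 3 (multiplicity 1), λ = 4 (multiplicity 1)

image of 1: 0
image of x: x - 1/3
image of x^2: 2x^2 - (4/3)x + 2/9
image of x^3: 3x^3 - 3x^2 + x - 1/9
image of x^4: 4x^4 - (16/3)x^3 + (8/3)x^2 - (16/27)x + 4/81
the matrix is upper triangular; its diagonal is (0, 1, 2, 3, 4)
for a triangular matrix the eigenvalues are the diagonal entries, with algebraic multiplicity their repetition count


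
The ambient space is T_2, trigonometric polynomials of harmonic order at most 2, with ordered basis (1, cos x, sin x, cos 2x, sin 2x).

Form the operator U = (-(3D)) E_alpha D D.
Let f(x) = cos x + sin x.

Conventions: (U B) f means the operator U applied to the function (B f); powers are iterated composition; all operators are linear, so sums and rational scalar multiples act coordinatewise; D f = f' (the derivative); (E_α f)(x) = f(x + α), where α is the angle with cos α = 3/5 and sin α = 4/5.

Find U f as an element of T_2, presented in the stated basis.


the result is g(x) = -(3/5)cos x - (21/5)sin x

D f = cos x - sin x
D D f = -cos x - sin x
E_alpha (D D) f = -(7/5)cos x + (1/5)sin x
D E_alpha (D D) f = (1/5)cos x + (7/5)sin x
(3D) E_alpha (D D) f = (3/5)cos x + (21/5)sin x
(-(3D)) E_alpha (D D) f = -(3/5)cos x - (21/5)sin x


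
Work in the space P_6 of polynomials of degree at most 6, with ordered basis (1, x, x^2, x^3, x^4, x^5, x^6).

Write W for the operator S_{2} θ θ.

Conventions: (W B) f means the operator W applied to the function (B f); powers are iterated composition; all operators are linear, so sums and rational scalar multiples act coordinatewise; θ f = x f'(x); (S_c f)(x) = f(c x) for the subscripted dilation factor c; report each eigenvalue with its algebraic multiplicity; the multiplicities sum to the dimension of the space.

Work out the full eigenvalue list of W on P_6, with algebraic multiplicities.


image of 1: 0
image of x: 2x
image of x^2: 16x^2
image of x^3: 72x^3
image of x^4: 256x^4
image of x^5: 800x^5
image of x^6: 2304x^6
the matrix is upper triangular; its diagonal is (0, 2, 16, 72, 256, 800, 2304)
for a triangular matrix the eigenvalues are the diagonal entries, with algebraic multiplicity their repetition count

λ = 0 (multiplicity 1), λ = 2 (multiplicity 1), λ = 16 (multiplicity 1), λ = 72 (multiplicity 1), λ = 256 (multiplicity 1), λ = 800 (multiplicity 1), λ = 2304 (multiplicity 1)


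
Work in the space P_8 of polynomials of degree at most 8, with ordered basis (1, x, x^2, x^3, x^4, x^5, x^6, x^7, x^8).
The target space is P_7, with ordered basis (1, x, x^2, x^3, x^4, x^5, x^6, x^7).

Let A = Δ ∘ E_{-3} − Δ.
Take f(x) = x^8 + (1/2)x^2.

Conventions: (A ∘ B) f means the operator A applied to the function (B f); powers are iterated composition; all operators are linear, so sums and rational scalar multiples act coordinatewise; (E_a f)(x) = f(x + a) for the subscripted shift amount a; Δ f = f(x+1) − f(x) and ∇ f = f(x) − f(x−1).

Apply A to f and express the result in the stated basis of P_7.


the result is g(x) = -168x^6 + 1008x^5 - 4620x^4 + 11760x^3 - 18648x^2 + 16464x - 6309

E_{-3} f = x^8 - 24x^7 + 252x^6 - 1512x^5 + 5670x^4 - 13608x^3 + (40825/2)x^2 - 17499x + 13131/2
Δ E_{-3} f = 8x^7 - 140x^6 + 1064x^5 - 4550x^4 + 11816x^3 - 18620x^2 + 16473x - 12615/2
Δ f = 8x^7 + 28x^6 + 56x^5 + 70x^4 + 56x^3 + 28x^2 + 9x + 3/2
(-Δ) f = -8x^7 - 28x^6 - 56x^5 - 70x^4 - 56x^3 - 28x^2 - 9x - 3/2
(Δ ∘ E_{-3} − Δ) f = -168x^6 + 1008x^5 - 4620x^4 + 11760x^3 - 18648x^2 + 16464x - 6309


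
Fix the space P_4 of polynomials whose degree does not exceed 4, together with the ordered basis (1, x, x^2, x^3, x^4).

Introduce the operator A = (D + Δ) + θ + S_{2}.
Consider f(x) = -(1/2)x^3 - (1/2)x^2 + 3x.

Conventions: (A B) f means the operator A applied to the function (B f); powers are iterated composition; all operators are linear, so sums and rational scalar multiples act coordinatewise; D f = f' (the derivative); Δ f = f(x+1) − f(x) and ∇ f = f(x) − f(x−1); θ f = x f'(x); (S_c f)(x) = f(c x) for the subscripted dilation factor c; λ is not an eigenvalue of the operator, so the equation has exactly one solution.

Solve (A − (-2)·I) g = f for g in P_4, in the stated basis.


g(x) = -(1/26)x^3 - (7/208)x^2 + (13/20)x - 1277/3120

write g with unknown coordinates in the stated basis and equate coefficients in (A − (-2)·I) g = f
solving from the highest basis element down gives g = -(1/26)x^3 - (7/208)x^2 + (13/20)x - 1277/3120
check: A g = -(11/26)x^3 - (45/104)x^2 + (17/10)x + 1277/1560
so A g − (-2)·g = -(1/2)x^3 - (1/2)x^2 + 3x = f ✓


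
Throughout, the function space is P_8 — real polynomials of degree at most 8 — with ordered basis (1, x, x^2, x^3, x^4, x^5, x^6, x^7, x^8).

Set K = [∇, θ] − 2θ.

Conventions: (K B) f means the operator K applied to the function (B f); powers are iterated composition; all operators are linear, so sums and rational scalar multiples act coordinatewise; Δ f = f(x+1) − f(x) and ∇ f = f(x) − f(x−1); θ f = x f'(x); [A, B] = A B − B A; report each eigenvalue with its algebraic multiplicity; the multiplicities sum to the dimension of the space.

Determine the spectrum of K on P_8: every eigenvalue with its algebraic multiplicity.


λ = -16 (multiplicity 1), λ = -14 (multiplicity 1), λ = -12 (multiplicity 1), λ = -10 (multiplicity 1), λ = -8 (multiplicity 1), λ = -6 (multiplicity 1), λ = -4 (multiplicity 1), λ = -2 (multiplicity 1), λ = 0 (multiplicity 1)

image of 1: 0
image of x: -2x + 1
image of x^2: -4x^2 + 2x - 2
image of x^3: -6x^3 + 3x^2 - 6x + 3
image of x^4: -8x^4 + 4x^3 - 12x^2 + 12x - 4
image of x^5: -10x^5 + 5x^4 - 20x^3 + 30x^2 - 20x + 5
image of x^6: -12x^6 + 6x^5 - 30x^4 + 60x^3 - 60x^2 + 30x - 6
image of x^7: -14x^7 + 7x^6 - 42x^5 + 105x^4 - 140x^3 + 105x^2 - 42x + 7
image of x^8: -16x^8 + 8x^7 - 56x^6 + 168x^5 - 280x^4 + 280x^3 - 168x^2 + 56x - 8
the matrix is upper triangular; its diagonal is (0, -2, -4, -6, -8, -10, -12, -14, -16)
for a triangular matrix the eigenvalues are the diagonal entries, with algebraic multiplicity their repetition count


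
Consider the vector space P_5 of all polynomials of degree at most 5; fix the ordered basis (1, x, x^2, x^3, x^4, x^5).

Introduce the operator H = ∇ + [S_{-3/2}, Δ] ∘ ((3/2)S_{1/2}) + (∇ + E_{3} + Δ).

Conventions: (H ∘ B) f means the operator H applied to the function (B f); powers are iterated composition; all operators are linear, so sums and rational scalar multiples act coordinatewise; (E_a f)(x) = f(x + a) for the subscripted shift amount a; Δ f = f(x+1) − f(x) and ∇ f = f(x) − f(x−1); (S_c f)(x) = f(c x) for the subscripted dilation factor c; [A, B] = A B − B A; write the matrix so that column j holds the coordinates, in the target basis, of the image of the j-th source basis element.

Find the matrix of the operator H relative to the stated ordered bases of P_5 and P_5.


the matrix is [[1, 63/8, 241/32, 3945/128, 40765/512, 504633/2048]; [0, 1, 147/16, 3207/128, 15045/128, 822125/2048]; [0, 0, 1, 2709/128, 11883/256, 311925/1024]; [0, 0, 0, 1, 2667/128, 83945/1024]; [0, 0, 0, 0, 1, 67515/2048]; [0, 0, 0, 0, 0, 1]] (rows listed top to bottom)

image of 1: 1
image of x: x + 63/8
image of x^2: x^2 + (147/16)x + 241/32
image of x^3: x^3 + (2709/128)x^2 + (3207/128)x + 3945/128
image of x^4: x^4 + (2667/128)x^3 + (11883/256)x^2 + (15045/128)x + 40765/512
image of x^5: x^5 + (67515/2048)x^4 + (83945/1024)x^3 + (311925/1024)x^2 + (822125/2048)x + 504633/2048
each image's coordinates form column j of the matrix


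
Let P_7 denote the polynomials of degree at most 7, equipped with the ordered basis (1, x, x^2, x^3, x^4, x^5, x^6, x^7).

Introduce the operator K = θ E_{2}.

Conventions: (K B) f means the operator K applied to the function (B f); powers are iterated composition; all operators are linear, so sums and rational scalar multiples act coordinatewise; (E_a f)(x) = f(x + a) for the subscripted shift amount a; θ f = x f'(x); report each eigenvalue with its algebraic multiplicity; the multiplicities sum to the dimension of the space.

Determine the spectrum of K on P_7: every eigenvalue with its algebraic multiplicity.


image of 1: 0
image of x: x
image of x^2: 2x^2 + 4x
image of x^3: 3x^3 + 12x^2 + 12x
image of x^4: 4x^4 + 24x^3 + 48x^2 + 32x
image of x^5: 5x^5 + 40x^4 + 120x^3 + 160x^2 + 80x
image of x^6: 6x^6 + 60x^5 + 240x^4 + 480x^3 + 480x^2 + 192x
image of x^7: 7x^7 + 84x^6 + 420x^5 + 1120x^4 + 1680x^3 + 1344x^2 + 448x
the matrix is upper triangular; its diagonal is (0, 1, 2, 3, 4, 5, 6, 7)
for a triangular matrix the eigenvalues are the diagonal entries, with algebraic multiplicity their repetition count

λ = 0 (multiplicity 1), λ = 1 (multiplicity 1), λ = 2 (multiplicity 1), λ = 3 (multiplicity 1), λ = 4 (multiplicity 1), λ = 5 (multiplicity 1), λ = 6 (multiplicity 1), λ = 7 (multiplicity 1)


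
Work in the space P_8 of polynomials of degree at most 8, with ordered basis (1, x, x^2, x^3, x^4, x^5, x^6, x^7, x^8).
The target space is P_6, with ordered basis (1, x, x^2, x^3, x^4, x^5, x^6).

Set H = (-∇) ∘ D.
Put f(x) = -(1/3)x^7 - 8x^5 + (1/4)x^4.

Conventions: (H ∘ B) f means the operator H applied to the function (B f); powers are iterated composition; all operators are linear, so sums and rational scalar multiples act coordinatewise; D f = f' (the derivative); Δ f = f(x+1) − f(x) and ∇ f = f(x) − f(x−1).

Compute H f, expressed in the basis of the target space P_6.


D f = -(7/3)x^6 - 40x^4 + x^3
∇ D f = -14x^5 + 35x^4 - (620/3)x^3 + 278x^2 - 177x + 130/3
(-∇) D f = 14x^5 - 35x^4 + (620/3)x^3 - 278x^2 + 177x - 130/3

the result is g(x) = 14x^5 - 35x^4 + (620/3)x^3 - 278x^2 + 177x - 130/3


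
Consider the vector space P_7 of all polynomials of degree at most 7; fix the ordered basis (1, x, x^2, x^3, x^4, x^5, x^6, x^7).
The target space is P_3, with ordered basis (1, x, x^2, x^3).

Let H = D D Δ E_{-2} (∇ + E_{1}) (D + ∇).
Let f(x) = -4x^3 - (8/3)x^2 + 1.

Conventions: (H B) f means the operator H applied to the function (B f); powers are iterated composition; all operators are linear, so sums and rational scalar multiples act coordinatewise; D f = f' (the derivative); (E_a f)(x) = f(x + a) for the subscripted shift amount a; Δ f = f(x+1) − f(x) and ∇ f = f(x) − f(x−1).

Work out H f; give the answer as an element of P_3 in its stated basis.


the result is g(x) = 0

D f = -12x^2 - (16/3)x
∇ f = -12x^2 + (20/3)x - 4/3
(D + ∇) f = -24x^2 + (4/3)x - 4/3
∇ (D + ∇) f = -48x + 76/3
E_{1} (D + ∇) f = -24x^2 - (140/3)x - 24
(∇ + E_{1}) (D + ∇) f = -24x^2 - (284/3)x + 4/3
E_{-2} ((∇ + E_{1}) (D + ∇)) f = -24x^2 + (4/3)x + 284/3
Δ E_{-2} ((∇ + E_{1}) (D + ∇)) f = -48x - 68/3
D (Δ E_{-2}) ((∇ + E_{1}) (D + ∇)) f = -48
D D (Δ E_{-2}) ((∇ + E_{1}) (D + ∇)) f = 0


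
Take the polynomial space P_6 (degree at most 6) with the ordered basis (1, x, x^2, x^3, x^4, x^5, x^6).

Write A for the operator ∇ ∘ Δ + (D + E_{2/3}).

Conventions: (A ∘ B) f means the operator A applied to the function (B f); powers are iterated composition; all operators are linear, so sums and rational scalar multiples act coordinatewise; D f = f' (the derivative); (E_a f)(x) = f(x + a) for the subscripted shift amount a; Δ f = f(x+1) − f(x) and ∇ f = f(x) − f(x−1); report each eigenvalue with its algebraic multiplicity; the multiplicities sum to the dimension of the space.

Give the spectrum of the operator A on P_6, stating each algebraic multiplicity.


λ = 1 (multiplicity 7)

image of 1: 1
image of x: x + 5/3
image of x^2: x^2 + (10/3)x + 22/9
image of x^3: x^3 + 5x^2 + (22/3)x + 8/27
image of x^4: x^4 + (20/3)x^3 + (44/3)x^2 + (32/27)x + 178/81
image of x^5: x^5 + (25/3)x^4 + (220/9)x^3 + (80/27)x^2 + (890/81)x + 32/243
image of x^6: x^6 + 10x^5 + (110/3)x^4 + (160/27)x^3 + (890/27)x^2 + (64/81)x + 1522/729
the matrix is upper triangular; its diagonal is (1, 1, 1, 1, 1, 1, 1)
for a triangular matrix the eigenvalues are the diagonal entries, with algebraic multiplicity their repetition count
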